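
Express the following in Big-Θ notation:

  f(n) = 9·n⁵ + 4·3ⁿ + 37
Θ(3ⁿ)

Order the terms by growth rate: 37 ≺ 9·n⁵ ≺ 4·3ⁿ.
The fastest-growing term 4·3ⁿ dominates as n → ∞; dropping its constant factor gives Θ(3ⁿ).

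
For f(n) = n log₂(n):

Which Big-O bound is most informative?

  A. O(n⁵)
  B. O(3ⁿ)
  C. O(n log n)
C

f(n) = n log₂(n) is O(n log n).
All listed options are valid Big-O bounds (upper bounds),
but O(n log n) is the tightest (smallest valid bound).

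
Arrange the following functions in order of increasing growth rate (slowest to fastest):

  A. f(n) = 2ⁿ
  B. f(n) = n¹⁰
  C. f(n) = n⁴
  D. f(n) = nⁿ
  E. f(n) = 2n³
E < C < B < A < D

Comparing growth rates:
E = 2n³ is O(n³)
C = n⁴ is O(n⁴)
B = n¹⁰ is O(n¹⁰)
A = 2ⁿ is O(2ⁿ)
D = nⁿ is O(nⁿ)

Therefore, the order from slowest to fastest is: E < C < B < A < D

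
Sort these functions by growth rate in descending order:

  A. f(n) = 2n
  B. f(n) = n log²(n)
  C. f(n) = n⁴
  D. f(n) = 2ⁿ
D > C > B > A

Comparing growth rates:
D = 2ⁿ is O(2ⁿ)
C = n⁴ is O(n⁴)
B = n log²(n) is O(n log² n)
A = 2n is O(n)

Therefore, the order from fastest to slowest is: D > C > B > A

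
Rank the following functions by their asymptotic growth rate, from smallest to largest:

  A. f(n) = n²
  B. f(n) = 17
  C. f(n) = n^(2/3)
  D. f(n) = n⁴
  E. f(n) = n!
B < C < A < D < E

Comparing growth rates:
B = 17 is O(1)
C = n^(2/3) is O(n^(2/3))
A = n² is O(n²)
D = n⁴ is O(n⁴)
E = n! is O(n!)

Therefore, the order from slowest to fastest is: B < C < A < D < E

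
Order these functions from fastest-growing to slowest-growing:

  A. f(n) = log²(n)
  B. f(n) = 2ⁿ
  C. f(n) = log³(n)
B > C > A

Comparing growth rates:
B = 2ⁿ is O(2ⁿ)
C = log³(n) is O(log³ n)
A = log²(n) is O(log² n)

Therefore, the order from fastest to slowest is: B > C > A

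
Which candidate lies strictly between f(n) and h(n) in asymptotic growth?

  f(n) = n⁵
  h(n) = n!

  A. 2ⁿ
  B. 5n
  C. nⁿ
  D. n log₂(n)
A

We need g(n) with n⁵ = o(g(n)) and g(n) = o(n!), i.e. O(n⁵) ≺ g ≺ O(n!).
Check each option:
  A. 2ⁿ — O(2ⁿ) is strictly between O(n⁵) and O(n!) ✓
  B. 5n — O(n) does not grow strictly faster than f(n)
  C. nⁿ — O(nⁿ) does not grow strictly slower than h(n)
  D. n log₂(n) — O(n log n) does not grow strictly faster than f(n)

Only option A (2ⁿ) lies strictly between.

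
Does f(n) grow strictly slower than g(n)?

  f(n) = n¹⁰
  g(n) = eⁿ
True

f(n) = n¹⁰ is O(n¹⁰), and g(n) = eⁿ is O(eⁿ).
Since O(n¹⁰) grows strictly slower than O(eⁿ), f(n) = o(g(n)) is true.
This means lim(n→∞) f(n)/g(n) = 0.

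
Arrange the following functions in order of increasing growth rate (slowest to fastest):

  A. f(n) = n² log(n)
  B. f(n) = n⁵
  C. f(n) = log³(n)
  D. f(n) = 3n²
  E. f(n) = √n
C < E < D < A < B

Comparing growth rates:
C = log³(n) is O(log³ n)
E = √n is O(√n)
D = 3n² is O(n²)
A = n² log(n) is O(n² log n)
B = n⁵ is O(n⁵)

Therefore, the order from slowest to fastest is: C < E < D < A < B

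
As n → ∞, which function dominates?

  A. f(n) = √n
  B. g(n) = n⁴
B

f(n) = √n is O(√n), while g(n) = n⁴ is O(n⁴).
Since O(n⁴) grows faster than O(√n), g(n) dominates.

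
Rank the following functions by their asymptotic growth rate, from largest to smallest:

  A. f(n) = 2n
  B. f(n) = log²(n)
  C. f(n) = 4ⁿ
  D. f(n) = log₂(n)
C > A > B > D

Comparing growth rates:
C = 4ⁿ is O(4ⁿ)
A = 2n is O(n)
B = log²(n) is O(log² n)
D = log₂(n) is O(log n)

Therefore, the order from fastest to slowest is: C > A > B > D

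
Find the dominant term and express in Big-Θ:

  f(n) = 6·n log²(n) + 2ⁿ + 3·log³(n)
Θ(2ⁿ)

Order the terms by growth rate: 3·log³(n) ≺ 6·n log²(n) ≺ 2ⁿ.
The fastest-growing term 2ⁿ dominates as n → ∞; dropping its constant factor gives Θ(2ⁿ).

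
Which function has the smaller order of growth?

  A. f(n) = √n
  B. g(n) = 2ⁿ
A

f(n) = √n is O(√n), while g(n) = 2ⁿ is O(2ⁿ).
Since O(√n) grows slower than O(2ⁿ), f(n) is dominated.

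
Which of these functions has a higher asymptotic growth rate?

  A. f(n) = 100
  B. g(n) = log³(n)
B

f(n) = 100 is O(1), while g(n) = log³(n) is O(log³ n).
Since O(log³ n) grows faster than O(1), g(n) dominates.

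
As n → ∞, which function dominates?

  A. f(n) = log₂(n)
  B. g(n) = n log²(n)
B

f(n) = log₂(n) is O(log n), while g(n) = n log²(n) is O(n log² n).
Since O(n log² n) grows faster than O(log n), g(n) dominates.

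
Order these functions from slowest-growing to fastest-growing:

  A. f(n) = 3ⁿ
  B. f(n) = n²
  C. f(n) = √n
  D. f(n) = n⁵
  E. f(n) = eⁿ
C < B < D < E < A

Comparing growth rates:
C = √n is O(√n)
B = n² is O(n²)
D = n⁵ is O(n⁵)
E = eⁿ is O(eⁿ)
A = 3ⁿ is O(3ⁿ)

Therefore, the order from slowest to fastest is: C < B < D < E < A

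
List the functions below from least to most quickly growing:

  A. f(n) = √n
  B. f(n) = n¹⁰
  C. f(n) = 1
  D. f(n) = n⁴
C < A < D < B

Comparing growth rates:
C = 1 is O(1)
A = √n is O(√n)
D = n⁴ is O(n⁴)
B = n¹⁰ is O(n¹⁰)

Therefore, the order from slowest to fastest is: C < A < D < B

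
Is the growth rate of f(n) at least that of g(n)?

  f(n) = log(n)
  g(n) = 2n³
False

f(n) = log(n) is O(log n), and g(n) = 2n³ is O(n³).
Since O(log n) grows slower than O(n³), f(n) = Ω(g(n)) is false.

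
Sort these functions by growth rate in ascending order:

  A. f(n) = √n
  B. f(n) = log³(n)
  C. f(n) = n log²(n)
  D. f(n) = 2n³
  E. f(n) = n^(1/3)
B < E < A < C < D

Comparing growth rates:
B = log³(n) is O(log³ n)
E = n^(1/3) is O(n^(1/3))
A = √n is O(√n)
C = n log²(n) is O(n log² n)
D = 2n³ is O(n³)

Therefore, the order from slowest to fastest is: B < E < A < C < D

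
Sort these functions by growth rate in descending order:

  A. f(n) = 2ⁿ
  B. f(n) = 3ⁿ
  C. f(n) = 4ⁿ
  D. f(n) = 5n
C > B > A > D

Comparing growth rates:
C = 4ⁿ is O(4ⁿ)
B = 3ⁿ is O(3ⁿ)
A = 2ⁿ is O(2ⁿ)
D = 5n is O(n)

Therefore, the order from fastest to slowest is: C > B > A > D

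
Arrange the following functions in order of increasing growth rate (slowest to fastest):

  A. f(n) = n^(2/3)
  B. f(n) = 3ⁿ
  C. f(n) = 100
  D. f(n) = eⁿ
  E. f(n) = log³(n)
C < E < A < D < B

Comparing growth rates:
C = 100 is O(1)
E = log³(n) is O(log³ n)
A = n^(2/3) is O(n^(2/3))
D = eⁿ is O(eⁿ)
B = 3ⁿ is O(3ⁿ)

Therefore, the order from slowest to fastest is: C < E < A < D < B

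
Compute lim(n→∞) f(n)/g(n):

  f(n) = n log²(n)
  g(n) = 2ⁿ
0

Since n log²(n) (O(n log² n)) grows slower than 2ⁿ (O(2ⁿ)),
the ratio f(n)/g(n) → 0 as n → ∞.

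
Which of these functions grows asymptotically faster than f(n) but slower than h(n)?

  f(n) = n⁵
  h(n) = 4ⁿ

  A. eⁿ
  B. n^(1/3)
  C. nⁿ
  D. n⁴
A

We need g(n) with n⁵ = o(g(n)) and g(n) = o(4ⁿ), i.e. O(n⁵) ≺ g ≺ O(4ⁿ).
Check each option:
  A. eⁿ — O(eⁿ) is strictly between O(n⁵) and O(4ⁿ) ✓
  B. n^(1/3) — O(n^(1/3)) does not grow strictly faster than f(n)
  C. nⁿ — O(nⁿ) does not grow strictly slower than h(n)
  D. n⁴ — O(n⁴) does not grow strictly faster than f(n)

Only option A (eⁿ) lies strictly between.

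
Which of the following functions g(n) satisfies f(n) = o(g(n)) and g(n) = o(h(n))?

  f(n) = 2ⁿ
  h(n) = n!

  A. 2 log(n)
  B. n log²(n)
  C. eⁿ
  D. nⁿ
C

We need g(n) with 2ⁿ = o(g(n)) and g(n) = o(n!), i.e. O(2ⁿ) ≺ g ≺ O(n!).
Check each option:
  A. 2 log(n) — O(log n) does not grow strictly faster than f(n)
  B. n log²(n) — O(n log² n) does not grow strictly faster than f(n)
  C. eⁿ — O(eⁿ) is strictly between O(2ⁿ) and O(n!) ✓
  D. nⁿ — O(nⁿ) does not grow strictly slower than h(n)

Only option C (eⁿ) lies strictly between.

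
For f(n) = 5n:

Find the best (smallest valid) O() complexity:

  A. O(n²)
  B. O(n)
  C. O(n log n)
B

f(n) = 5n is O(n).
All listed options are valid Big-O bounds (upper bounds),
but O(n) is the tightest (smallest valid bound).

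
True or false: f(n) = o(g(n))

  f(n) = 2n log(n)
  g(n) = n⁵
True

f(n) = 2n log(n) is O(n log n), and g(n) = n⁵ is O(n⁵).
Since O(n log n) grows strictly slower than O(n⁵), f(n) = o(g(n)) is true.
This means lim(n→∞) f(n)/g(n) = 0.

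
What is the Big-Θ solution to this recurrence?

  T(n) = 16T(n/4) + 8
Θ(n²)

Master Theorem: a = 16, b = 4, f(n) = 8.
Compute the critical exponent d = log₄(16) = 2.
Compare f(n) = Θ(1) against n^d:
  k = 0 < d = 2, so f(n) = O(n^(d-ε)) — Case 1.
  The recursion cost dominates: T(n) = Θ(n^d) = Θ(n²).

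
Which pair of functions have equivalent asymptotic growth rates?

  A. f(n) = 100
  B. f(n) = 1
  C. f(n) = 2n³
A and B

Examining each function:
  A. 100 is O(1)
  B. 1 is O(1)
  C. 2n³ is O(n³)

Functions A and B both have the same complexity class.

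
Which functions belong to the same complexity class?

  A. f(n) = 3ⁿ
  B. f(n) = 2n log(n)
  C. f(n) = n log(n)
B and C

Examining each function:
  A. 3ⁿ is O(3ⁿ)
  B. 2n log(n) is O(n log n)
  C. n log(n) is O(n log n)

Functions B and C both have the same complexity class.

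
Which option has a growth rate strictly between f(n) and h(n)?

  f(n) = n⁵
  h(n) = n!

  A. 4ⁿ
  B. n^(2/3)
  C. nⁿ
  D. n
A

We need g(n) with n⁵ = o(g(n)) and g(n) = o(n!), i.e. O(n⁵) ≺ g ≺ O(n!).
Check each option:
  A. 4ⁿ — O(4ⁿ) is strictly between O(n⁵) and O(n!) ✓
  B. n^(2/3) — O(n^(2/3)) does not grow strictly faster than f(n)
  C. nⁿ — O(nⁿ) does not grow strictly slower than h(n)
  D. n — O(n) does not grow strictly faster than f(n)

Only option A (4ⁿ) lies strictly between.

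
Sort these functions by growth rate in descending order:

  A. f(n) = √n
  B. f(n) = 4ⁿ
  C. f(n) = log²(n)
B > A > C

Comparing growth rates:
B = 4ⁿ is O(4ⁿ)
A = √n is O(√n)
C = log²(n) is O(log² n)

Therefore, the order from fastest to slowest is: B > A > C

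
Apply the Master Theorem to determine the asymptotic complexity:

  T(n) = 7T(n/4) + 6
Θ(n^log₄(7))

Master Theorem: a = 7, b = 4, f(n) = 6.
Compute the critical exponent d = log₄(7) = 1.404.
Compare f(n) = Θ(1) against n^d:
  k = 0 < d = 1.404, so f(n) = O(n^(d-ε)) — Case 1.
  The recursion cost dominates: T(n) = Θ(n^d) = Θ(n^log₄(7)).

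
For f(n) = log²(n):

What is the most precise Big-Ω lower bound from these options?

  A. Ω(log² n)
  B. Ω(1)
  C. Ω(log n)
A

f(n) = log²(n) is Ω(log² n).
All listed options are valid Big-Ω bounds (lower bounds),
but Ω(log² n) is the tightest (largest valid bound).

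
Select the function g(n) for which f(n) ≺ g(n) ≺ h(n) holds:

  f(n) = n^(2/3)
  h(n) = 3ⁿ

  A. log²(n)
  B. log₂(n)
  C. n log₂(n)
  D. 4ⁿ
C

We need g(n) with n^(2/3) = o(g(n)) and g(n) = o(3ⁿ), i.e. O(n^(2/3)) ≺ g ≺ O(3ⁿ).
Check each option:
  A. log²(n) — O(log² n) does not grow strictly faster than f(n)
  B. log₂(n) — O(log n) does not grow strictly faster than f(n)
  C. n log₂(n) — O(n log n) is strictly between O(n^(2/3)) and O(3ⁿ) ✓
  D. 4ⁿ — O(4ⁿ) does not grow strictly slower than h(n)

Only option C (n log₂(n)) lies strictly between.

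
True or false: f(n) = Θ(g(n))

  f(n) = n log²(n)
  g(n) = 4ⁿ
False

f(n) = n log²(n) is O(n log² n), and g(n) = 4ⁿ is O(4ⁿ).
Since they have different growth rates, f(n) = Θ(g(n)) is false.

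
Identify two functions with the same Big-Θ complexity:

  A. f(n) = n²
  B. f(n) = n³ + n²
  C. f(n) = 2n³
B and C

Examining each function:
  A. n² is O(n²)
  B. n³ + n² is O(n³)
  C. 2n³ is O(n³)

Functions B and C both have the same complexity class.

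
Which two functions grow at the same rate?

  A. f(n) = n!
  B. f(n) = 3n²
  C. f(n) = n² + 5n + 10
B and C

Examining each function:
  A. n! is O(n!)
  B. 3n² is O(n²)
  C. n² + 5n + 10 is O(n²)

Functions B and C both have the same complexity class.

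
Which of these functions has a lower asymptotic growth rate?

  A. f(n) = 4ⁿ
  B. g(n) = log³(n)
B

f(n) = 4ⁿ is O(4ⁿ), while g(n) = log³(n) is O(log³ n).
Since O(log³ n) grows slower than O(4ⁿ), g(n) is dominated.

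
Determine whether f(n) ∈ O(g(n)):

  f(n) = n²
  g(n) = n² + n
True

f(n) = n² and g(n) = n² + n are both O(n²).
Big-O permits equal growth rates (f ≤ c·g for some c), so f(n) = O(g(n)) is true.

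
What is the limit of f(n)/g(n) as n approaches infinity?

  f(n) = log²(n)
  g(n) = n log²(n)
0

Since log²(n) (O(log² n)) grows slower than n log²(n) (O(n log² n)),
the ratio f(n)/g(n) → 0 as n → ∞.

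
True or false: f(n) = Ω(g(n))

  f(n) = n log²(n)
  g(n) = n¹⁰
False

f(n) = n log²(n) is O(n log² n), and g(n) = n¹⁰ is O(n¹⁰).
Since O(n log² n) grows slower than O(n¹⁰), f(n) = Ω(g(n)) is false.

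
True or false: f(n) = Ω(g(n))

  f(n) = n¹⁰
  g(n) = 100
True

f(n) = n¹⁰ is O(n¹⁰), and g(n) = 100 is O(1).
Since O(n¹⁰) grows at least as fast as O(1), f(n) = Ω(g(n)) is true.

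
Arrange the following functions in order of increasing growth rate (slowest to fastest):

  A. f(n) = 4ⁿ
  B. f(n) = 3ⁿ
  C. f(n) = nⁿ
B < A < C

Comparing growth rates:
B = 3ⁿ is O(3ⁿ)
A = 4ⁿ is O(4ⁿ)
C = nⁿ is O(nⁿ)

Therefore, the order from slowest to fastest is: B < A < C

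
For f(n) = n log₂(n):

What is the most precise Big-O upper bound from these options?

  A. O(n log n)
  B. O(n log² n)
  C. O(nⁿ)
A

f(n) = n log₂(n) is O(n log n).
All listed options are valid Big-O bounds (upper bounds),
but O(n log n) is the tightest (smallest valid bound).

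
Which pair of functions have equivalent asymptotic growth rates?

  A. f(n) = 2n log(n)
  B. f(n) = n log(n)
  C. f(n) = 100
A and B

Examining each function:
  A. 2n log(n) is O(n log n)
  B. n log(n) is O(n log n)
  C. 100 is O(1)

Functions A and B both have the same complexity class.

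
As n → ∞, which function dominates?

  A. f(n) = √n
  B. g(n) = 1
A

f(n) = √n is O(√n), while g(n) = 1 is O(1).
Since O(√n) grows faster than O(1), f(n) dominates.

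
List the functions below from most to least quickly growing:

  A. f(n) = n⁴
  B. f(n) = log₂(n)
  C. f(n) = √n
A > C > B

Comparing growth rates:
A = n⁴ is O(n⁴)
C = √n is O(√n)
B = log₂(n) is O(log n)

Therefore, the order from fastest to slowest is: A > C > B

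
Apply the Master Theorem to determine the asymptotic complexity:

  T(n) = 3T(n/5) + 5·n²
Θ(n²)

Master Theorem: a = 3, b = 5, f(n) = 5·n².
Compute the critical exponent d = log₅(3) = 0.683.
Compare f(n) = Θ(n²) against n^d:
  k = 2 > d = 0.683, so f(n) = Ω(n^(d+ε)) — Case 3.
  Regularity: a·(n/b)^2/n^2 = a/b^2 = 3/25 < 1 ✓.
  The top-level work dominates: T(n) = Θ(f(n)) = Θ(n²).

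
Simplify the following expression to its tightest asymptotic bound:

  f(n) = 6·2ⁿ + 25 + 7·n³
Θ(2ⁿ)

Order the terms by growth rate: 25 ≺ 7·n³ ≺ 6·2ⁿ.
The fastest-growing term 6·2ⁿ dominates as n → ∞; dropping its constant factor gives Θ(2ⁿ).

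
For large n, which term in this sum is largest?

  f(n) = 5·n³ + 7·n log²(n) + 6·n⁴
6·n⁴

Looking at each term:
  - 5·n³ is O(n³)
  - 7·n log²(n) is O(n log² n)
  - 6·n⁴ is O(n⁴)

The term 6·n⁴ (O(n⁴)) grows fastest and dominates all others.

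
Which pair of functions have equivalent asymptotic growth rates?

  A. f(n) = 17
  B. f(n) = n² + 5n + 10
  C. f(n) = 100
A and C

Examining each function:
  A. 17 is O(1)
  B. n² + 5n + 10 is O(n²)
  C. 100 is O(1)

Functions A and C both have the same complexity class.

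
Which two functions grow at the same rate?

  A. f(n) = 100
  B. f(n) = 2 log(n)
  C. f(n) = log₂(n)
B and C

Examining each function:
  A. 100 is O(1)
  B. 2 log(n) is O(log n)
  C. log₂(n) is O(log n)

Functions B and C both have the same complexity class.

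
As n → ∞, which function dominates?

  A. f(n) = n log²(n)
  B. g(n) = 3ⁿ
B

f(n) = n log²(n) is O(n log² n), while g(n) = 3ⁿ is O(3ⁿ).
Since O(3ⁿ) grows faster than O(n log² n), g(n) dominates.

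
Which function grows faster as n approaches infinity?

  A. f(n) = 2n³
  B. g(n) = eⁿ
B

f(n) = 2n³ is O(n³), while g(n) = eⁿ is O(eⁿ).
Since O(eⁿ) grows faster than O(n³), g(n) dominates.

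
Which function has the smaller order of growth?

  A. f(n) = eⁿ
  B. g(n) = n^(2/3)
B

f(n) = eⁿ is O(eⁿ), while g(n) = n^(2/3) is O(n^(2/3)).
Since O(n^(2/3)) grows slower than O(eⁿ), g(n) is dominated.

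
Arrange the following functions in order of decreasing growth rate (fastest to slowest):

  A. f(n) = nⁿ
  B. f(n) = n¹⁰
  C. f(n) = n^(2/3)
A > B > C

Comparing growth rates:
A = nⁿ is O(nⁿ)
B = n¹⁰ is O(n¹⁰)
C = n^(2/3) is O(n^(2/3))

Therefore, the order from fastest to slowest is: A > B > C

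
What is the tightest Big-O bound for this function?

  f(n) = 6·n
O(n)

The dominant term in 6·n is 6·n, which is Θ(n).
Constants are absorbed, so the tightest bound is O(n).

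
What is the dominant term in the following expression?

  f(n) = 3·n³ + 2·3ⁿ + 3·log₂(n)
2·3ⁿ

Looking at each term:
  - 3·n³ is O(n³)
  - 2·3ⁿ is O(3ⁿ)
  - 3·log₂(n) is O(log n)

The term 2·3ⁿ (O(3ⁿ)) grows fastest and dominates all others.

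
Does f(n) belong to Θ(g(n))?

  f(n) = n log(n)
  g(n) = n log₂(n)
True

f(n) = n log(n) and g(n) = n log₂(n) are both O(n log n).
Since they have the same asymptotic growth rate, f(n) = Θ(g(n)) is true.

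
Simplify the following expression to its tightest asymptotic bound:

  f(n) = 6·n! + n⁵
Θ(n!)

Order the terms by growth rate: n⁵ ≺ 6·n!.
The fastest-growing term 6·n! dominates as n → ∞; dropping its constant factor gives Θ(n!).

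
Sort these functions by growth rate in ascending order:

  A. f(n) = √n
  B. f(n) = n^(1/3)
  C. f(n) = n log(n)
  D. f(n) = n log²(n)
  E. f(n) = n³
B < A < C < D < E

Comparing growth rates:
B = n^(1/3) is O(n^(1/3))
A = √n is O(√n)
C = n log(n) is O(n log n)
D = n log²(n) is O(n log² n)
E = n³ is O(n³)

Therefore, the order from slowest to fastest is: B < A < C < D < E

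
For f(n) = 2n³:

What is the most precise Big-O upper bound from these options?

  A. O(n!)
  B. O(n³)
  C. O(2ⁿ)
B

f(n) = 2n³ is O(n³).
All listed options are valid Big-O bounds (upper bounds),
but O(n³) is the tightest (smallest valid bound).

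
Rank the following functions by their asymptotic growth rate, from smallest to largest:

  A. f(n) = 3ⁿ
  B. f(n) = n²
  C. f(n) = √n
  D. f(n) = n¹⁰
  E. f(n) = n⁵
C < B < E < D < A

Comparing growth rates:
C = √n is O(√n)
B = n² is O(n²)
E = n⁵ is O(n⁵)
D = n¹⁰ is O(n¹⁰)
A = 3ⁿ is O(3ⁿ)

Therefore, the order from slowest to fastest is: C < B < E < D < A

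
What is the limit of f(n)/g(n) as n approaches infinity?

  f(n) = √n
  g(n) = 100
∞

Since √n (O(√n)) grows faster than 100 (O(1)),
the ratio f(n)/g(n) → ∞ as n → ∞.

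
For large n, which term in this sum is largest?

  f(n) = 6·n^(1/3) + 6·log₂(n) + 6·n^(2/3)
6·n^(2/3)

Looking at each term:
  - 6·n^(1/3) is O(n^(1/3))
  - 6·log₂(n) is O(log n)
  - 6·n^(2/3) is O(n^(2/3))

The term 6·n^(2/3) (O(n^(2/3))) grows fastest and dominates all others.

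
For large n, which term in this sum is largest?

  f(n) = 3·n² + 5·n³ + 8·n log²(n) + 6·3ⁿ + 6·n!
6·n!

Looking at each term:
  - 3·n² is O(n²)
  - 5·n³ is O(n³)
  - 8·n log²(n) is O(n log² n)
  - 6·3ⁿ is O(3ⁿ)
  - 6·n! is O(n!)

The term 6·n! (O(n!)) grows fastest and dominates all others.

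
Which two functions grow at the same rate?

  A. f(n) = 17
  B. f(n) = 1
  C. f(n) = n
A and B

Examining each function:
  A. 17 is O(1)
  B. 1 is O(1)
  C. n is O(n)

Functions A and B both have the same complexity class.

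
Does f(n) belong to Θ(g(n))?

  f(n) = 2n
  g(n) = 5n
True

f(n) = 2n and g(n) = 5n are both O(n).
Since they have the same asymptotic growth rate, f(n) = Θ(g(n)) is true.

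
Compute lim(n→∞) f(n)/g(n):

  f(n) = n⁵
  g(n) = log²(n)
∞

Since n⁵ (O(n⁵)) grows faster than log²(n) (O(log² n)),
the ratio f(n)/g(n) → ∞ as n → ∞.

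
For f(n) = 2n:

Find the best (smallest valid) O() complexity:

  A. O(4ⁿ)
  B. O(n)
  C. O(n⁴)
B

f(n) = 2n is O(n).
All listed options are valid Big-O bounds (upper bounds),
but O(n) is the tightest (smallest valid bound).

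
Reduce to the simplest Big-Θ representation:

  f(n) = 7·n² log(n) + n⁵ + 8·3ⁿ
Θ(3ⁿ)

Order the terms by growth rate: 7·n² log(n) ≺ n⁵ ≺ 8·3ⁿ.
The fastest-growing term 8·3ⁿ dominates as n → ∞; dropping its constant factor gives Θ(3ⁿ).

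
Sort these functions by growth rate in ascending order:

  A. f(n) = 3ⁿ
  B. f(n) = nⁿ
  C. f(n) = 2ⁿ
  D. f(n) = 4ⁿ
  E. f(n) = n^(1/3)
E < C < A < D < B

Comparing growth rates:
E = n^(1/3) is O(n^(1/3))
C = 2ⁿ is O(2ⁿ)
A = 3ⁿ is O(3ⁿ)
D = 4ⁿ is O(4ⁿ)
B = nⁿ is O(nⁿ)

Therefore, the order from slowest to fastest is: E < C < A < D < B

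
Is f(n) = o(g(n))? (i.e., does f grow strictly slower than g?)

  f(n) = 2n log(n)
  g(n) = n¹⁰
True

f(n) = 2n log(n) is O(n log n), and g(n) = n¹⁰ is O(n¹⁰).
Since O(n log n) grows strictly slower than O(n¹⁰), f(n) = o(g(n)) is true.
This means lim(n→∞) f(n)/g(n) = 0.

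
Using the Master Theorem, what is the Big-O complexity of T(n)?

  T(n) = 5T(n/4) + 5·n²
Θ(n²)

Master Theorem: a = 5, b = 4, f(n) = 5·n².
Compute the critical exponent d = log₄(5) = 1.161.
Compare f(n) = Θ(n²) against n^d:
  k = 2 > d = 1.161, so f(n) = Ω(n^(d+ε)) — Case 3.
  Regularity: a·(n/b)^2/n^2 = a/b^2 = 5/16 < 1 ✓.
  The top-level work dominates: T(n) = Θ(f(n)) = Θ(n²).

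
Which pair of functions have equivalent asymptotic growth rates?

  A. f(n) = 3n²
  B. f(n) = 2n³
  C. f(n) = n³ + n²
B and C

Examining each function:
  A. 3n² is O(n²)
  B. 2n³ is O(n³)
  C. n³ + n² is O(n³)

Functions B and C both have the same complexity class.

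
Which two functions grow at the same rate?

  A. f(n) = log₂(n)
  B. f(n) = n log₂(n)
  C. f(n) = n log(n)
B and C

Examining each function:
  A. log₂(n) is O(log n)
  B. n log₂(n) is O(n log n)
  C. n log(n) is O(n log n)

Functions B and C both have the same complexity class.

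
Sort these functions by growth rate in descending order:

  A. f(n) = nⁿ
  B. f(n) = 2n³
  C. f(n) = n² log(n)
A > B > C

Comparing growth rates:
A = nⁿ is O(nⁿ)
B = 2n³ is O(n³)
C = n² log(n) is O(n² log n)

Therefore, the order from fastest to slowest is: A > B > C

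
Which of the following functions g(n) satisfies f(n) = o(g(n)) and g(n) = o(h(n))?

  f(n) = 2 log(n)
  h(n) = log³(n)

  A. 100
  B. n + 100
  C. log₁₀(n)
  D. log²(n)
D

We need g(n) with 2 log(n) = o(g(n)) and g(n) = o(log³(n)), i.e. O(log n) ≺ g ≺ O(log³ n).
Check each option:
  A. 100 — O(1) does not grow strictly faster than f(n)
  B. n + 100 — O(n) does not grow strictly slower than h(n)
  C. log₁₀(n) — O(log n) does not grow strictly faster than f(n)
  D. log²(n) — O(log² n) is strictly between O(log n) and O(log³ n) ✓

Only option D (log²(n)) lies strictly between.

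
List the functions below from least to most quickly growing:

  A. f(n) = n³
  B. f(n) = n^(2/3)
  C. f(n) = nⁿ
B < A < C

Comparing growth rates:
B = n^(2/3) is O(n^(2/3))
A = n³ is O(n³)
C = nⁿ is O(nⁿ)

Therefore, the order from slowest to fastest is: B < A < C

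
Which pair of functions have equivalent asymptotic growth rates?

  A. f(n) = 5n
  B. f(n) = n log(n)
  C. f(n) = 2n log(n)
B and C

Examining each function:
  A. 5n is O(n)
  B. n log(n) is O(n log n)
  C. 2n log(n) is O(n log n)

Functions B and C both have the same complexity class.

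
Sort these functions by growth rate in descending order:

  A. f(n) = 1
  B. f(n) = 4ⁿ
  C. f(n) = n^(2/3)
B > C > A

Comparing growth rates:
B = 4ⁿ is O(4ⁿ)
C = n^(2/3) is O(n^(2/3))
A = 1 is O(1)

Therefore, the order from fastest to slowest is: B > C > A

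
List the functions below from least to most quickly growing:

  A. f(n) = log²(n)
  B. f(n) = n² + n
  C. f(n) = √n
A < C < B

Comparing growth rates:
A = log²(n) is O(log² n)
C = √n is O(√n)
B = n² + n is O(n²)

Therefore, the order from slowest to fastest is: A < C < B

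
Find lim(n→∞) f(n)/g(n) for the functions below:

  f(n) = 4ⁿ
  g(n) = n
∞

Since 4ⁿ (O(4ⁿ)) grows faster than n (O(n)),
the ratio f(n)/g(n) → ∞ as n → ∞.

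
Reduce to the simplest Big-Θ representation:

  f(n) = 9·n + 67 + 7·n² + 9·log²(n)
Θ(n²)

Order the terms by growth rate: 67 ≺ 9·log²(n) ≺ 9·n ≺ 7·n².
The fastest-growing term 7·n² dominates as n → ∞; dropping its constant factor gives Θ(n²).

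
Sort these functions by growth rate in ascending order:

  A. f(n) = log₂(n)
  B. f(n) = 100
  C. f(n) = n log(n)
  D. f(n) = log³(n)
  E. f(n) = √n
B < A < D < E < C

Comparing growth rates:
B = 100 is O(1)
A = log₂(n) is O(log n)
D = log³(n) is O(log³ n)
E = √n is O(√n)
C = n log(n) is O(n log n)

Therefore, the order from slowest to fastest is: B < A < D < E < C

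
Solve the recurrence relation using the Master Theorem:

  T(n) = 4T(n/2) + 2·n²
Θ(n² log n)

Master Theorem: a = 4, b = 2, f(n) = 2·n².
Compute the critical exponent d = log₂(4) = 2.
Compare f(n) = Θ(n²) against n^d:
  k = 2 = d, so f(n) = Θ(n^d) — Case 2.
  Work is balanced across levels: T(n) = Θ(n^d log n) = Θ(n² log n).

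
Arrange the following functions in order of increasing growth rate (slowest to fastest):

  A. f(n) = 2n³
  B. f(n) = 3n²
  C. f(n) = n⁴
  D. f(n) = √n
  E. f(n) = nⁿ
D < B < A < C < E

Comparing growth rates:
D = √n is O(√n)
B = 3n² is O(n²)
A = 2n³ is O(n³)
C = n⁴ is O(n⁴)
E = nⁿ is O(nⁿ)

Therefore, the order from slowest to fastest is: D < B < A < C < E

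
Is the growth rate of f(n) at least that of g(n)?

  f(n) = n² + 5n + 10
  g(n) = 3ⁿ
False

f(n) = n² + 5n + 10 is O(n²), and g(n) = 3ⁿ is O(3ⁿ).
Since O(n²) grows slower than O(3ⁿ), f(n) = Ω(g(n)) is false.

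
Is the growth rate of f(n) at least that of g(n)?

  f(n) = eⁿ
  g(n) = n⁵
True

f(n) = eⁿ is O(eⁿ), and g(n) = n⁵ is O(n⁵).
Since O(eⁿ) grows at least as fast as O(n⁵), f(n) = Ω(g(n)) is true.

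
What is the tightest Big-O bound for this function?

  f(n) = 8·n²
O(n²)

The dominant term in 8·n² is 8·n², which is Θ(n²).
Constants are absorbed, so the tightest bound is O(n²).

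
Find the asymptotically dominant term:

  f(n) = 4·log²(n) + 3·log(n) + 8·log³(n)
8·log³(n)

Looking at each term:
  - 4·log²(n) is O(log² n)
  - 3·log(n) is O(log n)
  - 8·log³(n) is O(log³ n)

The term 8·log³(n) (O(log³ n)) grows fastest and dominates all others.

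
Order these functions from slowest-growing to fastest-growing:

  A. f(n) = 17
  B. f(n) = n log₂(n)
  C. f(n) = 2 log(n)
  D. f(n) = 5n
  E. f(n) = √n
A < C < E < D < B

Comparing growth rates:
A = 17 is O(1)
C = 2 log(n) is O(log n)
E = √n is O(√n)
D = 5n is O(n)
B = n log₂(n) is O(n log n)

Therefore, the order from slowest to fastest is: A < C < E < D < B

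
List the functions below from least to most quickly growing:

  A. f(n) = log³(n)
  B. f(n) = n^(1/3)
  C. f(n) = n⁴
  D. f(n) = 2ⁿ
A < B < C < D

Comparing growth rates:
A = log³(n) is O(log³ n)
B = n^(1/3) is O(n^(1/3))
C = n⁴ is O(n⁴)
D = 2ⁿ is O(2ⁿ)

Therefore, the order from slowest to fastest is: A < B < C < D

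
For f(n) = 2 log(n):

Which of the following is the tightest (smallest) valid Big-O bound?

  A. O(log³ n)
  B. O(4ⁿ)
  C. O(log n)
C

f(n) = 2 log(n) is O(log n).
All listed options are valid Big-O bounds (upper bounds),
but O(log n) is the tightest (smallest valid bound).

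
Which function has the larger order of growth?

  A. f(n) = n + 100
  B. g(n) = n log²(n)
B

f(n) = n + 100 is O(n), while g(n) = n log²(n) is O(n log² n).
Since O(n log² n) grows faster than O(n), g(n) dominates.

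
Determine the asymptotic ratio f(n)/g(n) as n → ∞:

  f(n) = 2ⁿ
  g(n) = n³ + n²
∞

Since 2ⁿ (O(2ⁿ)) grows faster than n³ + n² (O(n³)),
the ratio f(n)/g(n) → ∞ as n → ∞.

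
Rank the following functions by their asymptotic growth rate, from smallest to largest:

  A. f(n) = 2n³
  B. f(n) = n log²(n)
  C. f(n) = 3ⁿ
B < A < C

Comparing growth rates:
B = n log²(n) is O(n log² n)
A = 2n³ is O(n³)
C = 3ⁿ is O(3ⁿ)

Therefore, the order from slowest to fastest is: B < A < C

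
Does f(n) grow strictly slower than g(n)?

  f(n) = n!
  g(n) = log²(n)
False

f(n) = n! is O(n!), and g(n) = log²(n) is O(log² n).
Since O(n!) grows faster than or equal to O(log² n), f(n) = o(g(n)) is false.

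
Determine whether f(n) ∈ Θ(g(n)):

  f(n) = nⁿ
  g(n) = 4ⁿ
False

f(n) = nⁿ is O(nⁿ), and g(n) = 4ⁿ is O(4ⁿ).
Since they have different growth rates, f(n) = Θ(g(n)) is false.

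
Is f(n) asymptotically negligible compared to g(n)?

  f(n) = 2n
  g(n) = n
False

f(n) = 2n is O(n), and g(n) = n is O(n).
Since they have the same growth rate, f(n) = o(g(n)) is false.
(f = o(g) requires f to grow strictly slower, not equal.)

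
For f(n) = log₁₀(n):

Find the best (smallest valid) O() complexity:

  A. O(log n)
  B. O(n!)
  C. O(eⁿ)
A

f(n) = log₁₀(n) is O(log n).
All listed options are valid Big-O bounds (upper bounds),
but O(log n) is the tightest (smallest valid bound).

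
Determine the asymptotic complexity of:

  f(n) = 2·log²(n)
O(log² n)

The dominant term in 2·log²(n) is 2·log²(n), which is Θ(log² n).
Constants are absorbed, so the tightest bound is O(log² n).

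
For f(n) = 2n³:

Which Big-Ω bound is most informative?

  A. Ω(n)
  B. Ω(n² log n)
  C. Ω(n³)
C

f(n) = 2n³ is Ω(n³).
All listed options are valid Big-Ω bounds (lower bounds),
but Ω(n³) is the tightest (largest valid bound).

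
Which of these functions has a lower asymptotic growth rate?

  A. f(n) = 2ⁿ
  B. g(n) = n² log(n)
B

f(n) = 2ⁿ is O(2ⁿ), while g(n) = n² log(n) is O(n² log n).
Since O(n² log n) grows slower than O(2ⁿ), g(n) is dominated.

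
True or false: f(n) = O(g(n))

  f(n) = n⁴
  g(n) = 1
False

f(n) = n⁴ is O(n⁴), and g(n) = 1 is O(1).
Since O(n⁴) grows faster than O(1), f(n) = O(g(n)) is false.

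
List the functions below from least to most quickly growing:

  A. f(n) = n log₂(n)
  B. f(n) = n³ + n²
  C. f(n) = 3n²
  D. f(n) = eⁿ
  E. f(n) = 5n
E < A < C < B < D

Comparing growth rates:
E = 5n is O(n)
A = n log₂(n) is O(n log n)
C = 3n² is O(n²)
B = n³ + n² is O(n³)
D = eⁿ is O(eⁿ)

Therefore, the order from slowest to fastest is: E < A < C < B < D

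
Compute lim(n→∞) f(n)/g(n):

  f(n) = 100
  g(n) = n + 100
0

Since 100 (O(1)) grows slower than n + 100 (O(n)),
the ratio f(n)/g(n) → 0 as n → ∞.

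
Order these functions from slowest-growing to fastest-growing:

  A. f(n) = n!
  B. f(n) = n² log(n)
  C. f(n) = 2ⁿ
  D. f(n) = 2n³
B < D < C < A

Comparing growth rates:
B = n² log(n) is O(n² log n)
D = 2n³ is O(n³)
C = 2ⁿ is O(2ⁿ)
A = n! is O(n!)

Therefore, the order from slowest to fastest is: B < D < C < A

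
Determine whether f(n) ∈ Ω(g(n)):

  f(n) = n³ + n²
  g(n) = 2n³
True

f(n) = n³ + n² and g(n) = 2n³ are both O(n³).
Big-Ω permits equal growth rates (f ≥ c·g for some c > 0), so f(n) = Ω(g(n)) is true.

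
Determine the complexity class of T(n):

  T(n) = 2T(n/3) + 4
Θ(n^log₃(2))

Master Theorem: a = 2, b = 3, f(n) = 4.
Compute the critical exponent d = log₃(2) = 0.631.
Compare f(n) = Θ(1) against n^d:
  k = 0 < d = 0.631, so f(n) = O(n^(d-ε)) — Case 1.
  The recursion cost dominates: T(n) = Θ(n^d) = Θ(n^log₃(2)).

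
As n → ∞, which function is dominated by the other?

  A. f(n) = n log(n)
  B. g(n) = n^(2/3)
B

f(n) = n log(n) is O(n log n), while g(n) = n^(2/3) is O(n^(2/3)).
Since O(n^(2/3)) grows slower than O(n log n), g(n) is dominated.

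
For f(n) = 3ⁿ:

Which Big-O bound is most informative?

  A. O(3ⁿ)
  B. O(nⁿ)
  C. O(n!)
A

f(n) = 3ⁿ is O(3ⁿ).
All listed options are valid Big-O bounds (upper bounds),
but O(3ⁿ) is the tightest (smallest valid bound).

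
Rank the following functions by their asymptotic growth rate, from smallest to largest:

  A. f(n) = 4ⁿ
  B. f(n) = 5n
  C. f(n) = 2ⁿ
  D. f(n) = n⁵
B < D < C < A

Comparing growth rates:
B = 5n is O(n)
D = n⁵ is O(n⁵)
C = 2ⁿ is O(2ⁿ)
A = 4ⁿ is O(4ⁿ)

Therefore, the order from slowest to fastest is: B < D < C < A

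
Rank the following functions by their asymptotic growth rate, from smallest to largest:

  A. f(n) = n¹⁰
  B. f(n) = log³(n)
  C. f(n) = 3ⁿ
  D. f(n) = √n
B < D < A < C

Comparing growth rates:
B = log³(n) is O(log³ n)
D = √n is O(√n)
A = n¹⁰ is O(n¹⁰)
C = 3ⁿ is O(3ⁿ)

Therefore, the order from slowest to fastest is: B < D < A < C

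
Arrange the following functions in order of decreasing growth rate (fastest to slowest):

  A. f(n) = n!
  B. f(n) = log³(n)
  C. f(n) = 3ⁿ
A > C > B

Comparing growth rates:
A = n! is O(n!)
C = 3ⁿ is O(3ⁿ)
B = log³(n) is O(log³ n)

Therefore, the order from fastest to slowest is: A > C > B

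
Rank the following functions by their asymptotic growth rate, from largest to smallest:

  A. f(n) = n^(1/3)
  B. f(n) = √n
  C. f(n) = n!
C > B > A

Comparing growth rates:
C = n! is O(n!)
B = √n is O(√n)
A = n^(1/3) is O(n^(1/3))

Therefore, the order from fastest to slowest is: C > B > A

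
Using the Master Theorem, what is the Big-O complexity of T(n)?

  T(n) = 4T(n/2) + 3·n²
Θ(n² log n)

Master Theorem: a = 4, b = 2, f(n) = 3·n².
Compute the critical exponent d = log₂(4) = 2.
Compare f(n) = Θ(n²) against n^d:
  k = 2 = d, so f(n) = Θ(n^d) — Case 2.
  Work is balanced across levels: T(n) = Θ(n^d log n) = Θ(n² log n).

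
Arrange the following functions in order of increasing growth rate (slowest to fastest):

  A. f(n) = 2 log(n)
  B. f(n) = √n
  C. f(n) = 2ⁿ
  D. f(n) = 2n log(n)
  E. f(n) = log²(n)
A < E < B < D < C

Comparing growth rates:
A = 2 log(n) is O(log n)
E = log²(n) is O(log² n)
B = √n is O(√n)
D = 2n log(n) is O(n log n)
C = 2ⁿ is O(2ⁿ)

Therefore, the order from slowest to fastest is: A < E < B < D < C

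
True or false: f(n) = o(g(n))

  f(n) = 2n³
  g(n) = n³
False

f(n) = 2n³ is O(n³), and g(n) = n³ is O(n³).
Since they have the same growth rate, f(n) = o(g(n)) is false.
(f = o(g) requires f to grow strictly slower, not equal.)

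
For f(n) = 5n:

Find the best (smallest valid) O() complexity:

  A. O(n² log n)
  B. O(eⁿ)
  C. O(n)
C

f(n) = 5n is O(n).
All listed options are valid Big-O bounds (upper bounds),
but O(n) is the tightest (smallest valid bound).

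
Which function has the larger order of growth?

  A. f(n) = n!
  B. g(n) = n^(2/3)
A

f(n) = n! is O(n!), while g(n) = n^(2/3) is O(n^(2/3)).
Since O(n!) grows faster than O(n^(2/3)), f(n) dominates.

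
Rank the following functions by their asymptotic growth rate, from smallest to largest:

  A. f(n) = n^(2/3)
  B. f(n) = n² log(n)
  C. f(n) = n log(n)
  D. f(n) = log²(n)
D < A < C < B

Comparing growth rates:
D = log²(n) is O(log² n)
A = n^(2/3) is O(n^(2/3))
C = n log(n) is O(n log n)
B = n² log(n) is O(n² log n)

Therefore, the order from slowest to fastest is: D < A < C < B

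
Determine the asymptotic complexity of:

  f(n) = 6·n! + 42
O(n!)

The dominant term in 6·n! + 42 is 6·n!, which is Θ(n!).
Lower-order terms (42) are asymptotically negligible.
Constants are absorbed, so the tightest bound is O(n!).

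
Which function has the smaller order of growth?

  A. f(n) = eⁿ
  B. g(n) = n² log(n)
B

f(n) = eⁿ is O(eⁿ), while g(n) = n² log(n) is O(n² log n).
Since O(n² log n) grows slower than O(eⁿ), g(n) is dominated.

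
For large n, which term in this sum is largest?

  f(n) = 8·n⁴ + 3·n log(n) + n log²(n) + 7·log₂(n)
8·n⁴

Looking at each term:
  - 8·n⁴ is O(n⁴)
  - 3·n log(n) is O(n log n)
  - n log²(n) is O(n log² n)
  - 7·log₂(n) is O(log n)

The term 8·n⁴ (O(n⁴)) grows fastest and dominates all others.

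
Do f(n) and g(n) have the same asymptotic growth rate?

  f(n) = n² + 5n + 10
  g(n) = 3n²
True

f(n) = n² + 5n + 10 and g(n) = 3n² are both O(n²).
Since they have the same asymptotic growth rate, f(n) = Θ(g(n)) is true.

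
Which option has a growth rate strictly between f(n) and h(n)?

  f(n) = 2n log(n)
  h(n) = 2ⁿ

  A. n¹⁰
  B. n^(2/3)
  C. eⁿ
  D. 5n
A

We need g(n) with 2n log(n) = o(g(n)) and g(n) = o(2ⁿ), i.e. O(n log n) ≺ g ≺ O(2ⁿ).
Check each option:
  A. n¹⁰ — O(n¹⁰) is strictly between O(n log n) and O(2ⁿ) ✓
  B. n^(2/3) — O(n^(2/3)) does not grow strictly faster than f(n)
  C. eⁿ — O(eⁿ) does not grow strictly slower than h(n)
  D. 5n — O(n) does not grow strictly faster than f(n)

Only option A (n¹⁰) lies strictly between.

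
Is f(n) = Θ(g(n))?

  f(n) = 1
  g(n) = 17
True

f(n) = 1 and g(n) = 17 are both O(1).
Since they have the same asymptotic growth rate, f(n) = Θ(g(n)) is true.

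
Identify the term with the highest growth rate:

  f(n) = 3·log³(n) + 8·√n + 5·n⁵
5·n⁵

Looking at each term:
  - 3·log³(n) is O(log³ n)
  - 8·√n is O(√n)
  - 5·n⁵ is O(n⁵)

The term 5·n⁵ (O(n⁵)) grows fastest and dominates all others.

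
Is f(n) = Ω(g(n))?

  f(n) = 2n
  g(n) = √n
True

f(n) = 2n is O(n), and g(n) = √n is O(√n).
Since O(n) grows at least as fast as O(√n), f(n) = Ω(g(n)) is true.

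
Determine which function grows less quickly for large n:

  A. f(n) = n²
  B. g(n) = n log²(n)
B

f(n) = n² is O(n²), while g(n) = n log²(n) is O(n log² n).
Since O(n log² n) grows slower than O(n²), g(n) is dominated.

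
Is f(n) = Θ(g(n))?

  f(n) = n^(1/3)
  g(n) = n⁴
False

f(n) = n^(1/3) is O(n^(1/3)), and g(n) = n⁴ is O(n⁴).
Since they have different growth rates, f(n) = Θ(g(n)) is false.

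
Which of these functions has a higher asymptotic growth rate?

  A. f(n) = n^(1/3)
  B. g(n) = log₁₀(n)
A

f(n) = n^(1/3) is O(n^(1/3)), while g(n) = log₁₀(n) is O(log n).
Since O(n^(1/3)) grows faster than O(log n), f(n) dominates.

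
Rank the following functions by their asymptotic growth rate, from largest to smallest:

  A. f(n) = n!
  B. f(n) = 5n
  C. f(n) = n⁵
A > C > B

Comparing growth rates:
A = n! is O(n!)
C = n⁵ is O(n⁵)
B = 5n is O(n)

Therefore, the order from fastest to slowest is: A > C > B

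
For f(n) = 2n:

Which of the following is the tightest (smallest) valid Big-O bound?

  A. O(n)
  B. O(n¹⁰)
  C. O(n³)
A

f(n) = 2n is O(n).
All listed options are valid Big-O bounds (upper bounds),
but O(n) is the tightest (smallest valid bound).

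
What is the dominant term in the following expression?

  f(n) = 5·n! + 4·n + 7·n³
5·n!

Looking at each term:
  - 5·n! is O(n!)
  - 4·n is O(n)
  - 7·n³ is O(n³)

The term 5·n! (O(n!)) grows fastest and dominates all others.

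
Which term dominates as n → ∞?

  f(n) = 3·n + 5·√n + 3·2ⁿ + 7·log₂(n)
3·2ⁿ

Looking at each term:
  - 3·n is O(n)
  - 5·√n is O(√n)
  - 3·2ⁿ is O(2ⁿ)
  - 7·log₂(n) is O(log n)

The term 3·2ⁿ (O(2ⁿ)) grows fastest and dominates all others.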